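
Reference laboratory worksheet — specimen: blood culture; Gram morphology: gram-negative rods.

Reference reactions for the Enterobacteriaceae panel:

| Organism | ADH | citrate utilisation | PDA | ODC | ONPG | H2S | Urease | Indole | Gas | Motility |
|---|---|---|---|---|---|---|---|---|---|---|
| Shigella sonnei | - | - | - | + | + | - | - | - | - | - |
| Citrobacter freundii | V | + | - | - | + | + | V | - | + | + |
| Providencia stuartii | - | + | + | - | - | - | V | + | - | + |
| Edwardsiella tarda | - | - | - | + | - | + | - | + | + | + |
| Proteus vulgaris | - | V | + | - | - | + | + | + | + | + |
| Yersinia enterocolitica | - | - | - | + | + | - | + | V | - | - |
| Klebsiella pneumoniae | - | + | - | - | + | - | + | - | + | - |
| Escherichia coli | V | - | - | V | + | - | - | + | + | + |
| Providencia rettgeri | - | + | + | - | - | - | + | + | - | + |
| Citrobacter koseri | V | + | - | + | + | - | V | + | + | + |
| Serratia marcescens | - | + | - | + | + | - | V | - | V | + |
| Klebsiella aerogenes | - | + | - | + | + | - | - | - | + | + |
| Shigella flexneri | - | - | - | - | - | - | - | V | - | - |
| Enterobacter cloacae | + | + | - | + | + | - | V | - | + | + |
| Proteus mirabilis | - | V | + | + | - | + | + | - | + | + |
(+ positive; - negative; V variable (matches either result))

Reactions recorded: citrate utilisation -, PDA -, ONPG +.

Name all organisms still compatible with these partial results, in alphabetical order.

PDA -: excludes Providencia stuartii, Proteus vulgaris, Providencia rettgeri, Proteus mirabilis — 11 left.
ONPG +: excludes Edwardsiella tarda, Shigella flexneri — 9 left.
citrate utilisation -: excludes 6 organisms — 3 left.

Escherichia coli, Shigella sonnei, Yersinia enterocolitica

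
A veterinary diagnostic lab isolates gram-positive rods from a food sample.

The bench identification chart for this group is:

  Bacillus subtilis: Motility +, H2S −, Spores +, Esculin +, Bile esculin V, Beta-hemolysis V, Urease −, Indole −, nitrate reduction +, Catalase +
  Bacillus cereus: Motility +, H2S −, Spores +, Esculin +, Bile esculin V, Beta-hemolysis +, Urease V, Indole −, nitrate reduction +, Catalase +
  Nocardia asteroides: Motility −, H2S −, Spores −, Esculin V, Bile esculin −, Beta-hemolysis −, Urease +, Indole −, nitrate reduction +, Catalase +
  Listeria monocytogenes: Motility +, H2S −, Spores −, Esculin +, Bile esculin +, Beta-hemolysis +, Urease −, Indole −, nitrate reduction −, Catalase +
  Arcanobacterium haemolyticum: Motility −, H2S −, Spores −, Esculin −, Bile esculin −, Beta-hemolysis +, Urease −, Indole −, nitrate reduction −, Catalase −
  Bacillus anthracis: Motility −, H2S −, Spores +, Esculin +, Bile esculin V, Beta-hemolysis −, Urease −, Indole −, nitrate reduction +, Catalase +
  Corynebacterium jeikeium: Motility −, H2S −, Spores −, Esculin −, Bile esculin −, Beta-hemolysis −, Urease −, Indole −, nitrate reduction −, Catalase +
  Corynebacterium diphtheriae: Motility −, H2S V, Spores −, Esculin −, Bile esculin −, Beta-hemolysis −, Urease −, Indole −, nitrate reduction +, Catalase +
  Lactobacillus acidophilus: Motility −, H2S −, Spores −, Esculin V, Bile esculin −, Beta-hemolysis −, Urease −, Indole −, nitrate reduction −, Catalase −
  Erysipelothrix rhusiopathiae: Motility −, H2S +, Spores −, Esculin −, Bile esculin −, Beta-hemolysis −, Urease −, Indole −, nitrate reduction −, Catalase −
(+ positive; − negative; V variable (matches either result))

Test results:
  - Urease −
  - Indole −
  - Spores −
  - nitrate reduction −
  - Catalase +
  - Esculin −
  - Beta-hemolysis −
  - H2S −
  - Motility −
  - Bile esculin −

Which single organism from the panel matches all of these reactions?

Esculin −: excludes Bacillus subtilis, Bacillus cereus, Listeria monocytogenes, Bacillus anthracis — 6 left.
Spores −: all 6 remaining candidates are consistent.
Indole −: all 6 remaining candidates are consistent.
Catalase +: excludes Arcanobacterium haemolyticum, Lactobacillus acidophilus, Erysipelothrix rhusiopathiae — 3 left.
Bile esculin −: all 3 remaining candidates are consistent.
Urease −: excludes Nocardia asteroides — 2 left.
Motility −: all 2 remaining candidates are consistent.
H2S −: all 2 remaining candidates are consistent.
nitrate reduction −: excludes Corynebacterium diphtheriae — 1 left.
Beta-hemolysis −: the one remaining candidate is consistent.

Corynebacterium jeikeium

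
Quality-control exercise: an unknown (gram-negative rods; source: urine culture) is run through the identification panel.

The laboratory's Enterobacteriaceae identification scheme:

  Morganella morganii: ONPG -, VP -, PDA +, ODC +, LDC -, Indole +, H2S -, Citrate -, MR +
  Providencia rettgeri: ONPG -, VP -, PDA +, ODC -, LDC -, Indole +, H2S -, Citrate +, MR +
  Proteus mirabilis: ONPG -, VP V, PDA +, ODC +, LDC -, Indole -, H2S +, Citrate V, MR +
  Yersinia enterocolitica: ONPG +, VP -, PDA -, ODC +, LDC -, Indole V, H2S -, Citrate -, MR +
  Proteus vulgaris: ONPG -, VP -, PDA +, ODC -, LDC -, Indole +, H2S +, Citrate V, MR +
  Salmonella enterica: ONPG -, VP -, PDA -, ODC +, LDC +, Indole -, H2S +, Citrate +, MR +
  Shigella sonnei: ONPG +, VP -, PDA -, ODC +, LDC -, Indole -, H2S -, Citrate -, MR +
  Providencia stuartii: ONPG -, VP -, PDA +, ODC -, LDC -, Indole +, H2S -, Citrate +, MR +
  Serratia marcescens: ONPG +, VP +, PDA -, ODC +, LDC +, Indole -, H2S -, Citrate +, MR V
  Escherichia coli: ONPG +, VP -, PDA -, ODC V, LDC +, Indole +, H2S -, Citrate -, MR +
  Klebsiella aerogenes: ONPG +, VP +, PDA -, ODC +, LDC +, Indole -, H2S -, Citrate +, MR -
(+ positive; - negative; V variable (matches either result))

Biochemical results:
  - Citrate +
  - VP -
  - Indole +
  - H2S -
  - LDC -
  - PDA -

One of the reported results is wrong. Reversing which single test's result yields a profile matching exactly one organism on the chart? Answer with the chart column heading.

Citrate

As reported, no row in the chart matches all 6 reactions.
Reversing Citrate (to -) → unique match: Yersinia enterocolitica.
Reversing PDA → 2 organisms match (not unique).
Reversing H2S → still no organism matches.
Reversing VP → still no organism matches.
Reversing LDC → still no organism matches.
Reversing Indole → still no organism matches.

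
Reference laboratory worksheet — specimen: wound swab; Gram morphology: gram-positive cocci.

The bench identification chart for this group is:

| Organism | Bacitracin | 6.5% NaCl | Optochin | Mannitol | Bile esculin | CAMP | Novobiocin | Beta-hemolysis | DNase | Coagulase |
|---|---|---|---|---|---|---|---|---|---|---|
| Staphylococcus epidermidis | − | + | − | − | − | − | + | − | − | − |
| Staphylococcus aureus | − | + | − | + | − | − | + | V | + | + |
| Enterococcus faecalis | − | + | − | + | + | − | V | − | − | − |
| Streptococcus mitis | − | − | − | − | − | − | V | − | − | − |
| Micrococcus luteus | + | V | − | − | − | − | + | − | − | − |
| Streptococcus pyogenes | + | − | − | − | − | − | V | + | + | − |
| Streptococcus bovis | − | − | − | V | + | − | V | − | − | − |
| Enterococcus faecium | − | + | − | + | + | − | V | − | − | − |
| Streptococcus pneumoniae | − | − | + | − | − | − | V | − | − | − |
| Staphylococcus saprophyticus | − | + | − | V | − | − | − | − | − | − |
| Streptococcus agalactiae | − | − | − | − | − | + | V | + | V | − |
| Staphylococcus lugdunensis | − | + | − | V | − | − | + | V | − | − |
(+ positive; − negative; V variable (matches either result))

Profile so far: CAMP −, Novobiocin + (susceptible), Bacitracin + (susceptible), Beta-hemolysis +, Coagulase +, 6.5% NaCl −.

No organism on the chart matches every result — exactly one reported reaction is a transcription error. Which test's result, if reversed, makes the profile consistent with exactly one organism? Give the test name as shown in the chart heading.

Coagulase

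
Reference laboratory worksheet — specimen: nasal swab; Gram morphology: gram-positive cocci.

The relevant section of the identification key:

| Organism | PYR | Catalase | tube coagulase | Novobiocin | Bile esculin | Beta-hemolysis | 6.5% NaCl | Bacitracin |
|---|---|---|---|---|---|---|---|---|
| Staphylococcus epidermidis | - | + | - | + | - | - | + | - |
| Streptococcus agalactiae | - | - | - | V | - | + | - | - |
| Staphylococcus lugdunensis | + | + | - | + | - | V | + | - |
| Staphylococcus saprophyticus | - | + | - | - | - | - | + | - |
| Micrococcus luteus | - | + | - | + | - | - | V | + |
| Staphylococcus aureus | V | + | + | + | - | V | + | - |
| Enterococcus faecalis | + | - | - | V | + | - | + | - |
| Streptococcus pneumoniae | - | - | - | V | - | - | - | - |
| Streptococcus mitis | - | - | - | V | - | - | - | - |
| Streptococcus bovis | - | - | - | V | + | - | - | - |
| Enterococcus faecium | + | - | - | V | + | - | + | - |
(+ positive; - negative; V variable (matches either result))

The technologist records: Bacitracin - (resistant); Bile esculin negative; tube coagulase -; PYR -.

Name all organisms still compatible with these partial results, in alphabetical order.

Bacitracin -: excludes Micrococcus luteus — 10 left.
tube coagulase -: excludes Staphylococcus aureus — 9 left.
PYR -: excludes Staphylococcus lugdunensis, Enterococcus faecalis, Enterococcus faecium — 6 left.
Bile esculin -: excludes Streptococcus bovis — 5 left.

Staphylococcus epidermidis, Staphylococcus saprophyticus, Streptococcus agalactiae, Streptococcus mitis, Streptococcus pneumoniae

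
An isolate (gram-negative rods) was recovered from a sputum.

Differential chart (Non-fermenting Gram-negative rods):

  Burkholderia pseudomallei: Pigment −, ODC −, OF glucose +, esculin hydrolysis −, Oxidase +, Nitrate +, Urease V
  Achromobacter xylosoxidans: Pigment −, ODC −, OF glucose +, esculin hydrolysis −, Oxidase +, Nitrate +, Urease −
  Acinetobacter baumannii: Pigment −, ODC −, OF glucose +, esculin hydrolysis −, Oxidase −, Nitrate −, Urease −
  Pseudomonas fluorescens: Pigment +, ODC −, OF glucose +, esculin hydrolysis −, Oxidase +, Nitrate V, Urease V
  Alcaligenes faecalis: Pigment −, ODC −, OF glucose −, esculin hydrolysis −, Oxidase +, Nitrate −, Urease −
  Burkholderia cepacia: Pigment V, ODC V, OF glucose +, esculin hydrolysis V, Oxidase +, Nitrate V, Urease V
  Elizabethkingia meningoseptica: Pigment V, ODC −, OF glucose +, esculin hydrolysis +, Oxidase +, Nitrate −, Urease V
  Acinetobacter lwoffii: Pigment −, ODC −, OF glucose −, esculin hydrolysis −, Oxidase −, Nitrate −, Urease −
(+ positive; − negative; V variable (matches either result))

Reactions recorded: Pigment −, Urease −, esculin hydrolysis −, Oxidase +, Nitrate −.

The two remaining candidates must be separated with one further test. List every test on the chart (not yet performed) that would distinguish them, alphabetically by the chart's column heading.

OF glucose

esculin hydrolysis −: excludes Elizabethkingia meningoseptica — 7 left.
Nitrate −: excludes Burkholderia pseudomallei, Achromobacter xylosoxidans — 5 left.
Oxidase +: excludes Acinetobacter baumannii, Acinetobacter lwoffii — 3 left.
Urease −: all 3 remaining candidates are consistent.
Pigment −: excludes Pseudomonas fluorescens — 2 left.
Two candidates remain: Alcaligenes faecalis and Burkholderia cepacia.
  ODC: − vs V — variable for at least one, does not separate.
  OF glucose: Alcaligenes faecalis −, Burkholderia cepacia + — discriminates.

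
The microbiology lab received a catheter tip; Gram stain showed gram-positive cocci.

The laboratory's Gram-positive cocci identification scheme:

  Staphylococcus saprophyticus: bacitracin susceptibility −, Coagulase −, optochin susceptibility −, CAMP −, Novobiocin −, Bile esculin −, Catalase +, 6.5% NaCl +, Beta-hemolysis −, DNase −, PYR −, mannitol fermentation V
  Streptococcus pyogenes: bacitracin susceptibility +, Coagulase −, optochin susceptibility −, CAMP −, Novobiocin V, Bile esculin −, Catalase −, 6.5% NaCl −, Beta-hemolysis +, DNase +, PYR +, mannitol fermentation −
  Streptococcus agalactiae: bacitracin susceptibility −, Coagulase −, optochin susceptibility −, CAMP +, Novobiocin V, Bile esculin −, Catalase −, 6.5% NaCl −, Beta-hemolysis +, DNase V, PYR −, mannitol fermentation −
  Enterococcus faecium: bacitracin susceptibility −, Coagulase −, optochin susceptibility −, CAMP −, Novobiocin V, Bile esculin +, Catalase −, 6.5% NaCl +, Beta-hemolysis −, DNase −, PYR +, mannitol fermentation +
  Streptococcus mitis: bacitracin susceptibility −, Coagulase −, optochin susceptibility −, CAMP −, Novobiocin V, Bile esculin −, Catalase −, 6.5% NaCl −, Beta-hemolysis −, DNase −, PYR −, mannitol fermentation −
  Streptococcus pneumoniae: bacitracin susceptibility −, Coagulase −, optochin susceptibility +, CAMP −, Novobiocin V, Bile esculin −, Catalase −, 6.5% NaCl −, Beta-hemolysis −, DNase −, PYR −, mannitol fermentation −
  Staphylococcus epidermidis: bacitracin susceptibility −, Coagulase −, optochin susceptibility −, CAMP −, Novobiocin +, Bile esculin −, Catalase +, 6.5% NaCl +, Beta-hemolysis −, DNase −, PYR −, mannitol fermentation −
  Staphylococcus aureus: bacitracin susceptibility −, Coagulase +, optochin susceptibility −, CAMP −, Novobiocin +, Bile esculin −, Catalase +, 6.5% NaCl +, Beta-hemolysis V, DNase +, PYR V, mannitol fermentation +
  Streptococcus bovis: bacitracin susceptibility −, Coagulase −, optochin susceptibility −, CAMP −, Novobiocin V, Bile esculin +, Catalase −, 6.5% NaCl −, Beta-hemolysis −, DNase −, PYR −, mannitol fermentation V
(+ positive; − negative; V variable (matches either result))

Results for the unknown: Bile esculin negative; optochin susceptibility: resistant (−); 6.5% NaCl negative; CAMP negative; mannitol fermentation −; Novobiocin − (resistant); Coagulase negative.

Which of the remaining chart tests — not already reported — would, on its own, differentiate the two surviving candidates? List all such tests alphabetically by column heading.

CAMP −: excludes Streptococcus agalactiae — 8 left.
6.5% NaCl −: excludes Staphylococcus saprophyticus, Enterococcus faecium, Staphylococcus epidermidis, Staphylococcus aureus — 4 left.
Bile esculin −: excludes Streptococcus bovis — 3 left.
Coagulase −: all 3 remaining candidates are consistent.
Novobiocin −: all 3 remaining candidates are consistent.
mannitol fermentation −: all 3 remaining candidates are consistent.
optochin susceptibility −: excludes Streptococcus pneumoniae — 2 left.
Two candidates remain: Streptococcus mitis and Streptococcus pyogenes.
  bacitracin susceptibility: Streptococcus mitis −, Streptococcus pyogenes + — discriminates.
  Catalase: − vs − — same for both, does not separate.
  Beta-hemolysis: Streptococcus mitis −, Streptococcus pyogenes + — discriminates.
  DNase: Streptococcus mitis −, Streptococcus pyogenes + — discriminates.
  PYR: Streptococcus mitis −, Streptococcus pyogenes + — discriminates.

bacitracin susceptibility, Beta-hemolysis, DNase, PYR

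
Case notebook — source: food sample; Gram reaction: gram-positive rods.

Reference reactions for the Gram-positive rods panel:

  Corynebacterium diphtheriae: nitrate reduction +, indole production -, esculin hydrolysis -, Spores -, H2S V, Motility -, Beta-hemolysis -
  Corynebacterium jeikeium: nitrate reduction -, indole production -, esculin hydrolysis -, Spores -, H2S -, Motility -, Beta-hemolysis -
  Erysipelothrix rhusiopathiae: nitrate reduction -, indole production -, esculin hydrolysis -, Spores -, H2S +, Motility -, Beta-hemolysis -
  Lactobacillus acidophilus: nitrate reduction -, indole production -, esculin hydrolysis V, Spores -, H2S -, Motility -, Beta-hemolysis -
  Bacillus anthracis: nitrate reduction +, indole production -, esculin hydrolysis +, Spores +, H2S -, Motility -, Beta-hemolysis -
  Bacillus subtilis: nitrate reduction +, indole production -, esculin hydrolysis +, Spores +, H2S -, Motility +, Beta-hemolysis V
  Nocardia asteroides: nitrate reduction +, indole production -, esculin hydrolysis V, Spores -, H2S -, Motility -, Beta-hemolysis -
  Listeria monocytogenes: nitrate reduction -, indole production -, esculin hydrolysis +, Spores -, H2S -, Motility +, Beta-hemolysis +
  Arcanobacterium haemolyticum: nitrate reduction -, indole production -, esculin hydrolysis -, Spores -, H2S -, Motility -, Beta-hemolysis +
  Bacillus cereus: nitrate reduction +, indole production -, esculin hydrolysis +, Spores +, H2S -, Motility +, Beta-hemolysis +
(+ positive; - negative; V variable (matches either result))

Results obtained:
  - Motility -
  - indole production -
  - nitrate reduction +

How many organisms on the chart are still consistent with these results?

3

Motility -: excludes Bacillus subtilis, Listeria monocytogenes, Bacillus cereus — 7 left.
nitrate reduction +: excludes Corynebacterium jeikeium, Erysipelothrix rhusiopathiae, Lactobacillus acidophilus, Arcanobacterium haemolyticum — 3 left.
indole production -: all 3 remaining candidates are consistent.
Still consistent: Bacillus anthracis, Corynebacterium diphtheriae, Nocardia asteroides.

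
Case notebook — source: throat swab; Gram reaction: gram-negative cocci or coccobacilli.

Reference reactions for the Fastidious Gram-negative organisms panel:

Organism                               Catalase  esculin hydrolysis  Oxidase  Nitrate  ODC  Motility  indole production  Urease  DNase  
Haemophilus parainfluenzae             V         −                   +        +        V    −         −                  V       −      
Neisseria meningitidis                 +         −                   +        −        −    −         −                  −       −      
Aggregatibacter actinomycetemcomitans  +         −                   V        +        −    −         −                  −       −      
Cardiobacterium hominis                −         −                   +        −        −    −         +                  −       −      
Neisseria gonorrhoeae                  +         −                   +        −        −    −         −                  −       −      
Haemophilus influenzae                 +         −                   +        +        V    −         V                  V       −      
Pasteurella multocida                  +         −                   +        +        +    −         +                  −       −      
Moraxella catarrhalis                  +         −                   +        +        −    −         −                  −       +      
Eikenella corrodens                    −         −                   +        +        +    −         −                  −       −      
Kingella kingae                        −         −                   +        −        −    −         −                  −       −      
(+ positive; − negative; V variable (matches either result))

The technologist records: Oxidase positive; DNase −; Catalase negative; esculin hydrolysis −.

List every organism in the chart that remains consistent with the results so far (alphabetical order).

Cardiobacterium hominis, Eikenella corrodens, Haemophilus parainfluenzae, Kingella kingae

esculin hydrolysis −: all 10 remaining candidates are consistent.
Oxidase +: all 10 remaining candidates are consistent.
DNase −: excludes Moraxella catarrhalis — 9 left.
Catalase −: excludes 5 organisms — 4 left.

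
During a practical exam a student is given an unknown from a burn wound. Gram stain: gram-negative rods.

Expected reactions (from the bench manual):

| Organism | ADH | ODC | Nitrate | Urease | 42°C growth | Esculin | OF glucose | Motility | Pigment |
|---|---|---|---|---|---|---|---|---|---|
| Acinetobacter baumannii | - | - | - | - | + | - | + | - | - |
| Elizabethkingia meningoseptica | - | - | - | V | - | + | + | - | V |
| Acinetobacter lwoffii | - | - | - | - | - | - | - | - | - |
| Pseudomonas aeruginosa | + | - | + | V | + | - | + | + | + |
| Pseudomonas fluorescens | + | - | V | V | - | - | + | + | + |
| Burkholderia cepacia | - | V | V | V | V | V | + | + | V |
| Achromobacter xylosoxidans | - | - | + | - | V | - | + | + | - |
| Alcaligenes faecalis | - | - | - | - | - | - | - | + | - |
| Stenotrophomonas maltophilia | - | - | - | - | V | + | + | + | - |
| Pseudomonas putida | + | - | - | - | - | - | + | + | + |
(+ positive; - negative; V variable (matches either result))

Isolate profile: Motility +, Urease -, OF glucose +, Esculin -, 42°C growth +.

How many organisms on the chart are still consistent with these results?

42°C growth +: excludes 5 organisms — 5 left.
OF glucose +: all 5 remaining candidates are consistent.
Motility +: excludes Acinetobacter baumannii — 4 left.
Urease -: all 4 remaining candidates are consistent.
Esculin -: excludes Stenotrophomonas maltophilia — 3 left.
Still consistent: Achromobacter xylosoxidans, Burkholderia cepacia, Pseudomonas aeruginosa.

3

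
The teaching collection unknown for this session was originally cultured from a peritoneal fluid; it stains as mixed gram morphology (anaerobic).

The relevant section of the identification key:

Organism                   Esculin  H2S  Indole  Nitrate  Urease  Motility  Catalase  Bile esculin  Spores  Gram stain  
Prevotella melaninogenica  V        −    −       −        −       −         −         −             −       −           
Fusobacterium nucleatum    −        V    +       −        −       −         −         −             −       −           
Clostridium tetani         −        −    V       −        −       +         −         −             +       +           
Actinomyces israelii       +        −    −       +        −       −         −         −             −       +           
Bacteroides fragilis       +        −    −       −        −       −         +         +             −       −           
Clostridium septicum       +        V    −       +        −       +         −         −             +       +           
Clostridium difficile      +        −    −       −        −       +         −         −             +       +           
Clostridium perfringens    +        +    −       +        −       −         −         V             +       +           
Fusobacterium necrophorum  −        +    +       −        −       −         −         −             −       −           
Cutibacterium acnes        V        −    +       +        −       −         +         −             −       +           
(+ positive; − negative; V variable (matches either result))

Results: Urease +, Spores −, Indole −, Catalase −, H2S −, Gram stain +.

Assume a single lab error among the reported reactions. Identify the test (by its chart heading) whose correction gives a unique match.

Urease

As reported, no row in the chart matches all 6 reactions.
Reversing Urease (to −) → unique match: Actinomyces israelii.
Reversing H2S → still no organism matches.
Reversing Gram stain → still no organism matches.
Reversing Catalase → still no organism matches.
Reversing Indole → still no organism matches.
Reversing Spores → still no organism matches.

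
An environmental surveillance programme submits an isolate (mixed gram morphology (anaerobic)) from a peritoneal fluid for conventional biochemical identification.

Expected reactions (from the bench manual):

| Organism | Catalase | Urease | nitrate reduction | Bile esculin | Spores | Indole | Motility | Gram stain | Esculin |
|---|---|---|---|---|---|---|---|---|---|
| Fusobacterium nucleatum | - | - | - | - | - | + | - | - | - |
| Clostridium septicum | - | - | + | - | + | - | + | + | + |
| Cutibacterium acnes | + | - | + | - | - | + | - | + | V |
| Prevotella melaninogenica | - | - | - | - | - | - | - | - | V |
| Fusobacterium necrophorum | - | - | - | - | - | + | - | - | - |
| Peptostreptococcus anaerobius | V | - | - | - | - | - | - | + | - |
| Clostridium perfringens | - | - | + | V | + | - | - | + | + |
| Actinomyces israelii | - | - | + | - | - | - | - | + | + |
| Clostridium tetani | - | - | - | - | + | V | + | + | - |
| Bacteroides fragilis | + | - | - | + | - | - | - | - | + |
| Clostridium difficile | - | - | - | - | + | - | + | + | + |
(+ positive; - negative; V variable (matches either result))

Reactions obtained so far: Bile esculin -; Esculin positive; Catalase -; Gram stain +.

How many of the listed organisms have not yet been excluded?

4

Esculin +: excludes Fusobacterium nucleatum, Fusobacterium necrophorum, Peptostreptococcus anaerobius, Clostridium tetani — 7 left.
Catalase -: excludes Cutibacterium acnes, Bacteroides fragilis — 5 left.
Bile esculin -: all 5 remaining candidates are consistent.
Gram stain +: excludes Prevotella melaninogenica — 4 left.
Still consistent: Actinomyces israelii, Clostridium difficile, Clostridium perfringens, Clostridium septicum.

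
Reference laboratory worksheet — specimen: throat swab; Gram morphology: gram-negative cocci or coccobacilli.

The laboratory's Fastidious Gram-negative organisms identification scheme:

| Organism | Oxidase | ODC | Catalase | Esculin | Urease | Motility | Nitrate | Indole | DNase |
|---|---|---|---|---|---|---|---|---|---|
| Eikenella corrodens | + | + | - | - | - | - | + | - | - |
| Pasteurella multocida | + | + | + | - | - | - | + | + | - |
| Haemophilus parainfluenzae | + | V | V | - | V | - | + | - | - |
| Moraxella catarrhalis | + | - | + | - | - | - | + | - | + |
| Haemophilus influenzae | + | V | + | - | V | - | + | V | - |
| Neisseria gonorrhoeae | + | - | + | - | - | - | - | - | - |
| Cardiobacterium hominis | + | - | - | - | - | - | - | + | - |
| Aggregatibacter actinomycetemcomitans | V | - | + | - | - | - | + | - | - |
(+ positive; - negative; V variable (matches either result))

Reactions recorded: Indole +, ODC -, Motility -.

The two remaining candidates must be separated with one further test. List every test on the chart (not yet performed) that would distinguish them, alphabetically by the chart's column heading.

Indole +: excludes 5 organisms — 3 left.
ODC -: excludes Pasteurella multocida — 2 left.
Motility -: all 2 remaining candidates are consistent.
Two candidates remain: Cardiobacterium hominis and Haemophilus influenzae.
  Oxidase: + vs + — same for both, does not separate.
  Catalase: Cardiobacterium hominis -, Haemophilus influenzae + — discriminates.
  Esculin: - vs - — same for both, does not separate.
  Urease: - vs V — variable for at least one, does not separate.
  Nitrate: Cardiobacterium hominis -, Haemophilus influenzae + — discriminates.
  DNase: - vs - — same for both, does not separate.

Catalase, Nitrate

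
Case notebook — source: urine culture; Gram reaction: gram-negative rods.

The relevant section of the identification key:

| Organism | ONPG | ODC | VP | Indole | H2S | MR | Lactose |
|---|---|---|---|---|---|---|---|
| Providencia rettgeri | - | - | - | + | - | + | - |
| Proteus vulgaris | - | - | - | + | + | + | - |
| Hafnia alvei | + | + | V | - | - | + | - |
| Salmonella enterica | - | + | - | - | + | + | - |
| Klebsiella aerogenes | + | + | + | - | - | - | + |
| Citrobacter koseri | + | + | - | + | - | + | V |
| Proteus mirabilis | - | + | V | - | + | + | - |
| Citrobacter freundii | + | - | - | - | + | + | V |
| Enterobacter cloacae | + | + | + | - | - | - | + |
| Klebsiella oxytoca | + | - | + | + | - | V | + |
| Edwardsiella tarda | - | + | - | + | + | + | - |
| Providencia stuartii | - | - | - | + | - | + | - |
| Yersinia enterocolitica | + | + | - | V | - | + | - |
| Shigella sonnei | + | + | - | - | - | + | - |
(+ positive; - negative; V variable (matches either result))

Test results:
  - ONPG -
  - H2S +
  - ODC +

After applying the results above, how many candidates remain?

3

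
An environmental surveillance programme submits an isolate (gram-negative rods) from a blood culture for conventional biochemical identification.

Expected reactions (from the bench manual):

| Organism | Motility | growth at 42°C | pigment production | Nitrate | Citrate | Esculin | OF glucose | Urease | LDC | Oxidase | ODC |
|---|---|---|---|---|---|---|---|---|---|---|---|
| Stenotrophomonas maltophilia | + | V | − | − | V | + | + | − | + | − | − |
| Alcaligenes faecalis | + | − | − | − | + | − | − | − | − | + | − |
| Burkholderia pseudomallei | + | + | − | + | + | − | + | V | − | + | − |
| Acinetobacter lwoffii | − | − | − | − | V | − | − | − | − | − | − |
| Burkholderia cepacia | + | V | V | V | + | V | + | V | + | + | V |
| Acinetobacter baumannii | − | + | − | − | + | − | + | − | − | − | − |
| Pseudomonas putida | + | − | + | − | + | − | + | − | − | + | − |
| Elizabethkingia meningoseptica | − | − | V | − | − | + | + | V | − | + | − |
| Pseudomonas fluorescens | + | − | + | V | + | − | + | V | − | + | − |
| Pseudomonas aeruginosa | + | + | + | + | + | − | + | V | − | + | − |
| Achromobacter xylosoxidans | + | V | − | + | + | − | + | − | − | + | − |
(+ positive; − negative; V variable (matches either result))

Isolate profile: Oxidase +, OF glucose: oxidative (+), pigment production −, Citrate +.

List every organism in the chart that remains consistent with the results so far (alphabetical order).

OF glucose +: excludes Alcaligenes faecalis, Acinetobacter lwoffii — 9 left.
Citrate +: excludes Elizabethkingia meningoseptica — 8 left.
Oxidase +: excludes Stenotrophomonas maltophilia, Acinetobacter baumannii — 6 left.
pigment production −: excludes Pseudomonas putida, Pseudomonas fluorescens, Pseudomonas aeruginosa — 3 left.

Achromobacter xylosoxidans, Burkholderia cepacia, Burkholderia pseudomallei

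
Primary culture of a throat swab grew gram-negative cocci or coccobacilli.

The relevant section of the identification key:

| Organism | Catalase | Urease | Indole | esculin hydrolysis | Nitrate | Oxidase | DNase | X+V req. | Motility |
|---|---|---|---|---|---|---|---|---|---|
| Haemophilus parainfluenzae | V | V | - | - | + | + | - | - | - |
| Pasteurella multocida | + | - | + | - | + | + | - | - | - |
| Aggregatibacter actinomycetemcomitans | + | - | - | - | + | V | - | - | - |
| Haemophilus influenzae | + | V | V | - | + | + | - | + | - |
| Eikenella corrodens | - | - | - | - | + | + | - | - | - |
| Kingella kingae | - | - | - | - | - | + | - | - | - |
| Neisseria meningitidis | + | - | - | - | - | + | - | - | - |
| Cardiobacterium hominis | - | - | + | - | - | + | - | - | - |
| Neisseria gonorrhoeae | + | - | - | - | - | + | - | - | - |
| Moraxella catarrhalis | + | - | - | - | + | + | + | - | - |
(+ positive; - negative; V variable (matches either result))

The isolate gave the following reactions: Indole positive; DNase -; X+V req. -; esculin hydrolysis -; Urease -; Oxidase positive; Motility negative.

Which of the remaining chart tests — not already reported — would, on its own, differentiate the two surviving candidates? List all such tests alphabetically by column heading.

Catalase, Nitrate

Indole +: excludes 7 organisms — 3 left.
Motility -: all 3 remaining candidates are consistent.
esculin hydrolysis -: all 3 remaining candidates are consistent.
Oxidase +: all 3 remaining candidates are consistent.
DNase -: all 3 remaining candidates are consistent.
Urease -: all 3 remaining candidates are consistent.
X+V req. -: excludes Haemophilus influenzae — 2 left.
Two candidates remain: Cardiobacterium hominis and Pasteurella multocida.
  Catalase: Cardiobacterium hominis -, Pasteurella multocida + — discriminates.
  Nitrate: Cardiobacterium hominis -, Pasteurella multocida + — discriminates.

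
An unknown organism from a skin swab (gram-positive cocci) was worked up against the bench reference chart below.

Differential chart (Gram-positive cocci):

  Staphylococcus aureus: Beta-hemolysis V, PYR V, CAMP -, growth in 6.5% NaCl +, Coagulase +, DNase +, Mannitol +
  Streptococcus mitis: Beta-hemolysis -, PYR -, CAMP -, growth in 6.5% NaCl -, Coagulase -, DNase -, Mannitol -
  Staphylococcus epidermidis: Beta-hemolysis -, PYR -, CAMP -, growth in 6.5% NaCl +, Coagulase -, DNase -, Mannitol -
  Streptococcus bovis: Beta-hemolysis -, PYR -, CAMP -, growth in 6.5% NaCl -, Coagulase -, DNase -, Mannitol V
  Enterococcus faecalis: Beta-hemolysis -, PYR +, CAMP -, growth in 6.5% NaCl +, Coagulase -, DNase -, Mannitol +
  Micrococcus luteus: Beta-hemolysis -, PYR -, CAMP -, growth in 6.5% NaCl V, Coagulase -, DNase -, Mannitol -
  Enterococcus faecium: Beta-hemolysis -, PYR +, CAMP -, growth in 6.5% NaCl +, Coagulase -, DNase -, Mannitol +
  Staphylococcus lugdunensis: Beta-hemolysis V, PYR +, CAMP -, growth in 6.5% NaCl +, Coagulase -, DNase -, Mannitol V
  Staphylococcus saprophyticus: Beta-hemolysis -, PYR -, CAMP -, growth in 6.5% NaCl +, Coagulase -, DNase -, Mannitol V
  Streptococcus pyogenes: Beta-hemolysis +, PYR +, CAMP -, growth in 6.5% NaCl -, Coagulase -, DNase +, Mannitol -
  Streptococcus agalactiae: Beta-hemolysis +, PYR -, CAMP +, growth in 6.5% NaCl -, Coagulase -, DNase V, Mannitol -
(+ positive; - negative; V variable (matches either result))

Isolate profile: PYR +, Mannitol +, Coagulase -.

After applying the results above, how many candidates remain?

Mannitol +: excludes 5 organisms — 6 left.
Coagulase -: excludes Staphylococcus aureus — 5 left.
PYR +: excludes Streptococcus bovis, Staphylococcus saprophyticus — 3 left.
Still consistent: Enterococcus faecalis, Enterococcus faecium, Staphylococcus lugdunensis.

3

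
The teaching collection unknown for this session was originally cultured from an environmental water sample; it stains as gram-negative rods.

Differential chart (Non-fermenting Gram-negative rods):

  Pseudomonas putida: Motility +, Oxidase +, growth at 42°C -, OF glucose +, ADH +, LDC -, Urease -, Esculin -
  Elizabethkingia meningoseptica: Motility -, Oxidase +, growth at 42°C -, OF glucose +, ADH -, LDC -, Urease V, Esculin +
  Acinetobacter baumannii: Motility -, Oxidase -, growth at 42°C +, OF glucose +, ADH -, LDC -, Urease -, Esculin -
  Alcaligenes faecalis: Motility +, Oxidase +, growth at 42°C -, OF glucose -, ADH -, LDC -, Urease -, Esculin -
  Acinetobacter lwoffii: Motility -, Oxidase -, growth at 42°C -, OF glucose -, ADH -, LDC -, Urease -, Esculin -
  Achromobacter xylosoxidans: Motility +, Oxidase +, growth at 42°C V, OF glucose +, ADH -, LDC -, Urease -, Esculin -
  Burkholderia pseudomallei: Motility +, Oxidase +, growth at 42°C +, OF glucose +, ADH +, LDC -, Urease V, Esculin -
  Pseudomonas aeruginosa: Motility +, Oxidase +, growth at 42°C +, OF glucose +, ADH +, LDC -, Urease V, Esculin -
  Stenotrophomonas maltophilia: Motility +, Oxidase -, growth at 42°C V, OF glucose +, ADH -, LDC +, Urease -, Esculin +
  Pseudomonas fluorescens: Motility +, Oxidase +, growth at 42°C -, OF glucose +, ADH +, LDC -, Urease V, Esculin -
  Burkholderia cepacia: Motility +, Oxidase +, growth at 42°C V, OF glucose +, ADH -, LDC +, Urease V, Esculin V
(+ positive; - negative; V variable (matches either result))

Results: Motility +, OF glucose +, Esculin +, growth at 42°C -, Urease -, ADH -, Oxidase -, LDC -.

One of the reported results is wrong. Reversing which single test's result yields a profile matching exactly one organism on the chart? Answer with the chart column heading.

LDC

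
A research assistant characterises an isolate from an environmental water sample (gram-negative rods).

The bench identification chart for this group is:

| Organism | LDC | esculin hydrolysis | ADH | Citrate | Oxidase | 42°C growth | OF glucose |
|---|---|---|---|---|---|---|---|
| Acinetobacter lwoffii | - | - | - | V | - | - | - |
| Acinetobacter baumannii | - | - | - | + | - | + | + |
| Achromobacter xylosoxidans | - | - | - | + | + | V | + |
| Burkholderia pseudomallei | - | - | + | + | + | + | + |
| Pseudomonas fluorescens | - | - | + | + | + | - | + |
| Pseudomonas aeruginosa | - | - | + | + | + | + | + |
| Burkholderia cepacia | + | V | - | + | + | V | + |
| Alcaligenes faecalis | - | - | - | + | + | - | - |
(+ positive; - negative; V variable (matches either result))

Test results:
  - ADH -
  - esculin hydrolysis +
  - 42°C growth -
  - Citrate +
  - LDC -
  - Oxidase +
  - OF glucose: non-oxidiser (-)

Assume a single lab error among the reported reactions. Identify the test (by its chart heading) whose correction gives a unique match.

esculin hydrolysis

As reported, no row in the chart matches all 7 reactions.
Reversing Citrate → still no organism matches.
Reversing OF glucose → still no organism matches.
Reversing Oxidase → still no organism matches.
Reversing ADH → still no organism matches.
Reversing 42°C growth → still no organism matches.
Reversing esculin hydrolysis (to -) → unique match: Alcaligenes faecalis.
Reversing LDC → still no organism matches.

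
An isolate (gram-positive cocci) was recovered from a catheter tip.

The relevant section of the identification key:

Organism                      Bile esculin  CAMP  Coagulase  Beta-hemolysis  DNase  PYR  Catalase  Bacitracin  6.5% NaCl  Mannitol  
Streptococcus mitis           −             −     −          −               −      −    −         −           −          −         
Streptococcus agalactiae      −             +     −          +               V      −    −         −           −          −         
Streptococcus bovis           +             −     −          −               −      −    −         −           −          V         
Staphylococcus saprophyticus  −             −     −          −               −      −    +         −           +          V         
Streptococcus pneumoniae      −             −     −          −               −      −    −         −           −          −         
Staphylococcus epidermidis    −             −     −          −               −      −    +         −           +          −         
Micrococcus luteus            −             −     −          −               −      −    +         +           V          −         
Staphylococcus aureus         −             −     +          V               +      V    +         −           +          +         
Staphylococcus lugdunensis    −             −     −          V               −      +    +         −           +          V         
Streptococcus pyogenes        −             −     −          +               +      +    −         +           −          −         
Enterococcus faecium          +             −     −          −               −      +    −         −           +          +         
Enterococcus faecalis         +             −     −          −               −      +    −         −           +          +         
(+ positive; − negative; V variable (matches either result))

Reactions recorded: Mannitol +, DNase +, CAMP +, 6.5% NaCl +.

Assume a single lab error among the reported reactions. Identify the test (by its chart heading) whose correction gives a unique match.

CAMP

As reported, no row in the chart matches all 4 reactions.
Reversing CAMP (to −) → unique match: Staphylococcus aureus.
Reversing DNase → still no organism matches.
Reversing Mannitol → still no organism matches.
Reversing 6.5% NaCl → still no organism matches.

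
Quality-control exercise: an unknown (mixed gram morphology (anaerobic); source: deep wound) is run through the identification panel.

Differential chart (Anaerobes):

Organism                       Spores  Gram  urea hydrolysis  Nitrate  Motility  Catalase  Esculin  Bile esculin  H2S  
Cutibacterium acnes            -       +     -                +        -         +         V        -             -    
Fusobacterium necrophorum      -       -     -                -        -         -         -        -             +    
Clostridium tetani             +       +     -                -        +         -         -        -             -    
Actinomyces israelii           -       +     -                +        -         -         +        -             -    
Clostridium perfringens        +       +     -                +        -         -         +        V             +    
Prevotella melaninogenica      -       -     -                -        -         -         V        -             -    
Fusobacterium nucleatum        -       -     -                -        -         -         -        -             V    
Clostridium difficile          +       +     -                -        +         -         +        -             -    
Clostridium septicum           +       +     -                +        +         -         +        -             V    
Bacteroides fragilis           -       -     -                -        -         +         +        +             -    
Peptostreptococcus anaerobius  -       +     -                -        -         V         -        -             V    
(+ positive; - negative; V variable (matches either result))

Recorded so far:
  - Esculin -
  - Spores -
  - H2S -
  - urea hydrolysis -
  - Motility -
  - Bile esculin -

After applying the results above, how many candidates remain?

Motility -: excludes Clostridium tetani, Clostridium difficile, Clostridium septicum — 8 left.
Esculin -: excludes Actinomyces israelii, Clostridium perfringens, Bacteroides fragilis — 5 left.
H2S -: excludes Fusobacterium necrophorum — 4 left.
Bile esculin -: all 4 remaining candidates are consistent.
Spores -: all 4 remaining candidates are consistent.
urea hydrolysis -: all 4 remaining candidates are consistent.
Still consistent: Cutibacterium acnes, Fusobacterium nucleatum, Peptostreptococcus anaerobius, Prevotella melaninogenica.

4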